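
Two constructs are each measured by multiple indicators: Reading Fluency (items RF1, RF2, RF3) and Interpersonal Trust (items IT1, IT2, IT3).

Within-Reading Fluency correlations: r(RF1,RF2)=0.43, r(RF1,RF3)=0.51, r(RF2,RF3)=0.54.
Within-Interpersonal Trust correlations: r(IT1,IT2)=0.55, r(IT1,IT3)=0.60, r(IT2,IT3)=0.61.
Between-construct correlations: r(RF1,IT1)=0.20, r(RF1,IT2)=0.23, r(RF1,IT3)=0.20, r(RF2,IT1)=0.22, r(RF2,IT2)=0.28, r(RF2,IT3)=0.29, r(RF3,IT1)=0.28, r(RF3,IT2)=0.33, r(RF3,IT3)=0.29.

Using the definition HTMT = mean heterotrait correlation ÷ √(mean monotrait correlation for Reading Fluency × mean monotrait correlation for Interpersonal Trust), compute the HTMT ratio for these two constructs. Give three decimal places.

0.479

Between-construct mean = 2.32/9 = 0.2578.
Mean within-RF = 1.48/3 = 0.4933; mean within-IT = 1.76/3 = 0.5867.
Geometric mean = √(0.4933 × 0.5867) = 0.5380.
HTMT = 0.2578 / 0.5380 = 0.479.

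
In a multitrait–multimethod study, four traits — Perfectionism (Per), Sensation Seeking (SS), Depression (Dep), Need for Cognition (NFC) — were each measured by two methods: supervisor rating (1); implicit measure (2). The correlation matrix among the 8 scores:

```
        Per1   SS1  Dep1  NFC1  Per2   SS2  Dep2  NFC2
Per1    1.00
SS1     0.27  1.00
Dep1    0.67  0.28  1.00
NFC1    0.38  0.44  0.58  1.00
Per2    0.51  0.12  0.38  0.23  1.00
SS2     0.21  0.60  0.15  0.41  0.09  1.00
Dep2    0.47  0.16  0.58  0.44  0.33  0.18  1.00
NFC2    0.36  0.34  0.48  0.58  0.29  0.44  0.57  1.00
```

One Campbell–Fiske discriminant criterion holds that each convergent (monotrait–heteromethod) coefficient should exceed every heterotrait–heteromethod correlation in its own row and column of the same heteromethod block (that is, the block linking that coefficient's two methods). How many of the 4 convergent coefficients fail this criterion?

0

Checking each validity diagonal entry against its comparison values:
Per (methods 1·2): 0.51 vs {0.21, 0.12, 0.47, 0.38, 0.36, 0.23} → pass.
SS (methods 1·2): 0.60 vs {0.12, 0.21, 0.16, 0.15, 0.34, 0.41} → pass.
Dep (methods 1·2): 0.58 vs {0.38, 0.47, 0.15, 0.16, 0.48, 0.44} → pass.
NFC (methods 1·2): 0.58 vs {0.23, 0.36, 0.41, 0.34, 0.44, 0.48} → pass.
0 of 4 fail.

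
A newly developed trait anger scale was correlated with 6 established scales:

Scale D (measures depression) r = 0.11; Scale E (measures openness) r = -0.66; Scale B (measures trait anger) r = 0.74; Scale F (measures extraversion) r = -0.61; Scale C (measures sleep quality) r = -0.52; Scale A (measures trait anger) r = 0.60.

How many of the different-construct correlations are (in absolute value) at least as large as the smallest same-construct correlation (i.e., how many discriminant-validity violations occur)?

2

Convergent (same construct = trait anger): Scale B, Scale A.
Smallest convergent = 0.60. Discriminant |r|: 0.11, 0.66, 0.61, 0.52; count ≥ 0.60 → 2.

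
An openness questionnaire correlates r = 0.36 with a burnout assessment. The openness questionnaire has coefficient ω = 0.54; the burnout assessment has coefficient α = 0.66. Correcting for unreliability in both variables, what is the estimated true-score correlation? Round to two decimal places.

0.60

r_true = r_obs / √(r_xx · r_yy) = 0.36 / √(0.54 × 0.66) = 0.36 / √0.3564 = 0.36 / 0.5970 ≈ 0.60.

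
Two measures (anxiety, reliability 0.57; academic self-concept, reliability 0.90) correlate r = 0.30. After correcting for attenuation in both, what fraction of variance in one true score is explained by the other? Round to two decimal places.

0.18

Disattenuated r = 0.30 / √(0.57 × 0.90) = 0.30 / 0.7162 = 0.4189.
Shared true-score variance = 0.4189² = 0.1755 ≈ 0.18.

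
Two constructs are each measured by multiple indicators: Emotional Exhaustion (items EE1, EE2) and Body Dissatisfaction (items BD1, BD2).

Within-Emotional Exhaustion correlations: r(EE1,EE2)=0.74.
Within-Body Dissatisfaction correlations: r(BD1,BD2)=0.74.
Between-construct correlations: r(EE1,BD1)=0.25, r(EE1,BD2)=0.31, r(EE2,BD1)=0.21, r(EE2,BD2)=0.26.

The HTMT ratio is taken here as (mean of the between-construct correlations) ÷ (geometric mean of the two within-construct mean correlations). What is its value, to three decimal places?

Between-construct mean = 1.03/4 = 0.2575.
Mean within-EE = 0.74/1 = 0.7400; mean within-BD = 0.74/1 = 0.7400.
Geometric mean = √(0.7400 × 0.7400) = 0.7400.
HTMT = 0.2575 / 0.7400 = 0.348.

0.348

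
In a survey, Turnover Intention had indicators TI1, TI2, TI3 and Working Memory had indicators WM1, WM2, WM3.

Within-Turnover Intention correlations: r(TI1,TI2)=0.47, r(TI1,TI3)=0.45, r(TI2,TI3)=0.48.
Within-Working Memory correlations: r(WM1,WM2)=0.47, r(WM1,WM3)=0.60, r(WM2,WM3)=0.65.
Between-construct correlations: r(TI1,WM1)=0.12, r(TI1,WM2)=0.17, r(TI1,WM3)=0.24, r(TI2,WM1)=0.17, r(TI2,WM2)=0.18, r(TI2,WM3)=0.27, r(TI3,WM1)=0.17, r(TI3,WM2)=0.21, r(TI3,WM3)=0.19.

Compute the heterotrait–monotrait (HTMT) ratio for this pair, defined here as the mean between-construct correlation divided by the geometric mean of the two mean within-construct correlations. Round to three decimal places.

0.369

Mean between = 1.72/9 = 0.1911.
Mean within-TI = 1.40/3 = 0.4667; mean within-WM = 1.72/3 = 0.5733.
Geometric mean = √(0.4667 × 0.5733) = 0.5173.
HTMT = 0.1911 / 0.5173 = 0.369.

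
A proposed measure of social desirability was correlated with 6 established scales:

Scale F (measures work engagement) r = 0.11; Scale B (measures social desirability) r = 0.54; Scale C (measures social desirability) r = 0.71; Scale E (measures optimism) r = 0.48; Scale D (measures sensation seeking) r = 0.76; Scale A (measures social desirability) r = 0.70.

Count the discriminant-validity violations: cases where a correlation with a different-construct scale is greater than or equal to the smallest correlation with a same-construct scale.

1

Convergent (same construct = social desirability): Scale B, Scale C, Scale A.
Smallest convergent = 0.54. Discriminant values: 0.11, 0.48, 0.76; count ≥ 0.54 → 1.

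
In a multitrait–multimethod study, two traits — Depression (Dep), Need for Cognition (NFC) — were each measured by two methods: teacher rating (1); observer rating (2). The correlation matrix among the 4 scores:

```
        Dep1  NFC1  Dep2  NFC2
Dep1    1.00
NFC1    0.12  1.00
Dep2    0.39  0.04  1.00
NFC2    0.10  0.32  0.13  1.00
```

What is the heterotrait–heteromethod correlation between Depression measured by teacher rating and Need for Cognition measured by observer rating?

Different traits and methods: r(Dep1, NFC2) = 0.10.

0.10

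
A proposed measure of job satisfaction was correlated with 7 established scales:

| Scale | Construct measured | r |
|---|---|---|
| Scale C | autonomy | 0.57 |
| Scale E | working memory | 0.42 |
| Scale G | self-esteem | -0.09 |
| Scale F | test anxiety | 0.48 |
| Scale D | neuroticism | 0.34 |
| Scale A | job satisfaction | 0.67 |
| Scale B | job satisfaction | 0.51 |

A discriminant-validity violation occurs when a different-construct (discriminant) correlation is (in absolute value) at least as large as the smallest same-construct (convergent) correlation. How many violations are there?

1

Convergent (same construct = job satisfaction): Scale A, Scale B.
Smallest convergent = 0.51. Discriminant |r|: 0.57, 0.42, 0.09, 0.48, 0.34; count ≥ 0.51 → 1.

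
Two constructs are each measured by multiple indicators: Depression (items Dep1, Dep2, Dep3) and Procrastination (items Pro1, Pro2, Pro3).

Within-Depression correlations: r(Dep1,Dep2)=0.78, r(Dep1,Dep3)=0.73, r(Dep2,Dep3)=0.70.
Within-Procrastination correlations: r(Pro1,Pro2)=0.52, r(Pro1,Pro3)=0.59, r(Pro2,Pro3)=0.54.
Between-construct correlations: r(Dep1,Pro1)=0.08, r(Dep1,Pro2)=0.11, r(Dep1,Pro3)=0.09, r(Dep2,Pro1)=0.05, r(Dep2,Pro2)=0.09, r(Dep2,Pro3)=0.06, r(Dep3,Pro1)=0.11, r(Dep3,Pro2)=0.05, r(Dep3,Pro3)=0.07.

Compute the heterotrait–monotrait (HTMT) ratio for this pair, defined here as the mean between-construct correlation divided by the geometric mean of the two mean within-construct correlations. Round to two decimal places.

Between-construct mean = 0.71/9 = 0.0789.
Mean within-Dep = 2.21/3 = 0.7367; mean within-Pro = 1.65/3 = 0.5500.
Geometric mean = √(0.7367 × 0.5500) = 0.6365.
HTMT = 0.0789 / 0.6365 = 0.12.

0.12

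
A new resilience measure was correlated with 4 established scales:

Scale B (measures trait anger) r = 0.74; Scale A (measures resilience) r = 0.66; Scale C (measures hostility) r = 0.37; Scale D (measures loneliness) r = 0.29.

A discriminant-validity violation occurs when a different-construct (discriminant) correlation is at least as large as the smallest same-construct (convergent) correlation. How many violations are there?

1

Convergent (same construct = resilience): Scale A.
Smallest convergent = 0.66. Discriminant values: 0.74, 0.37, 0.29; count ≥ 0.66 → 1.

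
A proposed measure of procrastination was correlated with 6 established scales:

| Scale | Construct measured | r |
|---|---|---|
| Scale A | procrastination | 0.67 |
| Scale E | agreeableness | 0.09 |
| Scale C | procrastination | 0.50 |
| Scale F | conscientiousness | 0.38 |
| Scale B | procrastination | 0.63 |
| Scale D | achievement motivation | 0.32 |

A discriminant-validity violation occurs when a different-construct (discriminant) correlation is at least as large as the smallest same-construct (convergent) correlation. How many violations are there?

Convergent (same construct = procrastination): Scale A, Scale C, Scale B.
Smallest convergent = 0.50. Discriminant values: 0.09, 0.38, 0.32; count ≥ 0.50 → 0.

0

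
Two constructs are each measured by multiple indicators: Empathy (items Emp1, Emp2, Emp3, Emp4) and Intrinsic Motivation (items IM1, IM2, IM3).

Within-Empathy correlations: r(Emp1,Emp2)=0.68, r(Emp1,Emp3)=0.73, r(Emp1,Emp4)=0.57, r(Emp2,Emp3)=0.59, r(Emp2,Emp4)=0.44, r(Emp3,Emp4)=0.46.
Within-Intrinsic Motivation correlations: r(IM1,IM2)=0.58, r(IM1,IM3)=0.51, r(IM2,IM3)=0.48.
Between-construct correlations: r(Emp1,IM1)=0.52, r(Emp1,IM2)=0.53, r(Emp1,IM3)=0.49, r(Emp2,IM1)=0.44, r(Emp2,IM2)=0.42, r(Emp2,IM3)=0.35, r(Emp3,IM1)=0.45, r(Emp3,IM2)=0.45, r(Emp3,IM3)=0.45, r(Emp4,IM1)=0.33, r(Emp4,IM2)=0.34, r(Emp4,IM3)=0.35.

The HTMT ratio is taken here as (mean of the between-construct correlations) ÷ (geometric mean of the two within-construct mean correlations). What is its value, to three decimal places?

0.776

Between-construct mean = 5.12/12 = 0.4267.
Mean within-Emp = 3.47/6 = 0.5783; mean within-IM = 1.57/3 = 0.5233.
Geometric mean = √(0.5783 × 0.5233) = 0.5501.
HTMT = 0.4267 / 0.5501 = 0.776.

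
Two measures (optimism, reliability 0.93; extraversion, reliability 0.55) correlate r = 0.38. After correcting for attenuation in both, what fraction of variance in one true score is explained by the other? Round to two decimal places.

Disattenuated r = 0.38 / √(0.93 × 0.55) = 0.38 / 0.7152 = 0.5313.
Shared true-score variance = 0.5313² = 0.2823 ≈ 0.28.

0.28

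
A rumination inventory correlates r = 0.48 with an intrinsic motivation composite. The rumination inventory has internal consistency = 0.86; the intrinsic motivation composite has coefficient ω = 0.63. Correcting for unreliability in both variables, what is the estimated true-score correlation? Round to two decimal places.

0.65

r_true = r_obs / √(r_xx · r_yy) = 0.48 / √(0.86 × 0.63) = 0.48 / √0.5418 = 0.48 / 0.7361 ≈ 0.65.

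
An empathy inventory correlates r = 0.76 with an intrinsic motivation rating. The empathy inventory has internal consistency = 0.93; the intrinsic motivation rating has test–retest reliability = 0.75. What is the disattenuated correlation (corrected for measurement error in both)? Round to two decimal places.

0.91

r_true = r_obs / √(r_xx · r_yy) = 0.76 / √(0.93 × 0.75) = 0.76 / √0.6975 = 0.76 / 0.8352 ≈ 0.91.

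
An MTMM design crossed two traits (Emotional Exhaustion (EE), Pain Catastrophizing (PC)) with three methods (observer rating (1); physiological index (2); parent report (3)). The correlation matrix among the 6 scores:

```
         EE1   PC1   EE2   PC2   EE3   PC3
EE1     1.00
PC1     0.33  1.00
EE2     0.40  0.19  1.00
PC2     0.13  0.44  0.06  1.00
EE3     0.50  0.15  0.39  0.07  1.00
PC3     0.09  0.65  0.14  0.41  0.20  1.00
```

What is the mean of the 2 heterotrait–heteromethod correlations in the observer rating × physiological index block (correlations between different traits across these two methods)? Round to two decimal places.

HTHM values (method 1 × method 2): 0.13, 0.19; mean = 0.32/2 = 0.16.

0.16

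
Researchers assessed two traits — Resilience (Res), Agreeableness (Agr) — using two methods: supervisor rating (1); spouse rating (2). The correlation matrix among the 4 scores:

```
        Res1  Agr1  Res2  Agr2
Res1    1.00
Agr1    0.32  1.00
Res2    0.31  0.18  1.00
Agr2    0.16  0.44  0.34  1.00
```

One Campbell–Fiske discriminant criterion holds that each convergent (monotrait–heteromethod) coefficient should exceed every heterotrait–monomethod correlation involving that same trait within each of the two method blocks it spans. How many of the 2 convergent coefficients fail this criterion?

Checking each validity diagonal entry against its comparison values:
Res (methods 1·2): 0.31 vs {0.32, 0.34} → fail.
Agr (methods 1·2): 0.44 vs {0.32, 0.34} → pass.
1 of 2 fail.

1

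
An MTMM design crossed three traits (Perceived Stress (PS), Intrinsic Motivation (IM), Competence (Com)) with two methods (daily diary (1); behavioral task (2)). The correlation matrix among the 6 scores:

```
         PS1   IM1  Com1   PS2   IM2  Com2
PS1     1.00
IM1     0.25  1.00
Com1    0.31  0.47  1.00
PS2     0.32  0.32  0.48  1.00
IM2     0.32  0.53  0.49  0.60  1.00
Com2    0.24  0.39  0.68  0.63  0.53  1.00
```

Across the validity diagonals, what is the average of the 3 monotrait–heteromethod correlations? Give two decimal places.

Convergent values: 0.32, 0.53, 0.68; mean = 1.53/3 = 0.51.

0.51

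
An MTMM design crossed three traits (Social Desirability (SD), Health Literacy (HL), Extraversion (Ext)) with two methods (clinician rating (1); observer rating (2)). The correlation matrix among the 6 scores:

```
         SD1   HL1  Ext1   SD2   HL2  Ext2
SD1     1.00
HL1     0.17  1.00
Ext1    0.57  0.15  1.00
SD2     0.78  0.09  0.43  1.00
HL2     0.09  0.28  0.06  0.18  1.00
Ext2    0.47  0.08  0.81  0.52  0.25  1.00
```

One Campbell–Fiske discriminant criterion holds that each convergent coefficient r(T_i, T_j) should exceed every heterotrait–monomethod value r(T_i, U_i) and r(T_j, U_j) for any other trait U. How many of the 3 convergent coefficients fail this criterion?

0

Each convergent coefficient versus the relevant comparison correlations:
SD (methods 1·2): 0.78 vs {0.17, 0.18, 0.57, 0.52} → pass.
HL (methods 1·2): 0.28 vs {0.17, 0.18, 0.15, 0.25} → pass.
Ext (methods 1·2): 0.81 vs {0.57, 0.52, 0.15, 0.25} → pass.
0 of 3 fail.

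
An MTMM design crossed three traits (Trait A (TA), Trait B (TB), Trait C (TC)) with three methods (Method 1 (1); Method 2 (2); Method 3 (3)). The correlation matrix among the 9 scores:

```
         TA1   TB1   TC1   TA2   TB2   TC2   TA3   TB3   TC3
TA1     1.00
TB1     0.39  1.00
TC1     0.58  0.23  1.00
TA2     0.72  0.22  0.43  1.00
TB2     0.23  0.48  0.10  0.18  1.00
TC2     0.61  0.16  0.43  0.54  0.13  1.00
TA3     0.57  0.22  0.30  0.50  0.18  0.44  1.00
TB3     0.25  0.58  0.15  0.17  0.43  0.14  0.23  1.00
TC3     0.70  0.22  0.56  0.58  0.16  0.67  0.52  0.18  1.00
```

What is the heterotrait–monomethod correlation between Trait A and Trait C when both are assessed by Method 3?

0.52

Different traits, same method: r(TA3, TC3) = 0.52.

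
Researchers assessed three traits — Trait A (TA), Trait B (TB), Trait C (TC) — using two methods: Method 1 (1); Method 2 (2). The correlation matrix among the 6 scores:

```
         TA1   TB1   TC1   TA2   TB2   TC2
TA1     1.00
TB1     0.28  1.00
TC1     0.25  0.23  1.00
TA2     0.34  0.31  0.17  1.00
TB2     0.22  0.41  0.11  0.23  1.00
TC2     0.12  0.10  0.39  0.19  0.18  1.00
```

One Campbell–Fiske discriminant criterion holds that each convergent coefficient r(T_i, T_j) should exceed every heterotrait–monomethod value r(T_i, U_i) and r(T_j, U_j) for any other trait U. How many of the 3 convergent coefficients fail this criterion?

Convergent coefficients and their comparison sets:
TA (methods 1·2): 0.34 vs {0.28, 0.23, 0.25, 0.19} → pass.
TB (methods 1·2): 0.41 vs {0.28, 0.23, 0.23, 0.18} → pass.
TC (methods 1·2): 0.39 vs {0.25, 0.19, 0.23, 0.18} → pass.
0 of 3 fail.

0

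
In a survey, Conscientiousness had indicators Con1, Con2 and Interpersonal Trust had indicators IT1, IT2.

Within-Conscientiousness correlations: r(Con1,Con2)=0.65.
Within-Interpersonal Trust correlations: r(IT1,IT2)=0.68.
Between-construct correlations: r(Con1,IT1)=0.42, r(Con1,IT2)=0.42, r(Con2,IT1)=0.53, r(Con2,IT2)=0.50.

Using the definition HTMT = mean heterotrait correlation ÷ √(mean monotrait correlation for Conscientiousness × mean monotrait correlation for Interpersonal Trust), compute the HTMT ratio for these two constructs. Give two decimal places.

Mean heterotrait r = 1.87/4 = 0.4675.
Mean within-Con = 0.65/1 = 0.6500; mean within-IT = 0.68/1 = 0.6800.
Geometric mean = √(0.6500 × 0.6800) = 0.6648.
HTMT = 0.4675 / 0.6648 = 0.70.

0.70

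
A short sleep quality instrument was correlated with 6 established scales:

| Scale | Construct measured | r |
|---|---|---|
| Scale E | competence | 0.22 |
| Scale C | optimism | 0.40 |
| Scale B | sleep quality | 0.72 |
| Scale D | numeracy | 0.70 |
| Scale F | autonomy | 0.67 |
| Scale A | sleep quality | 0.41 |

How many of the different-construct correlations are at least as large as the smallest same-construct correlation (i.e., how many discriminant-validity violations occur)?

2

Convergent (same construct = sleep quality): Scale B, Scale A.
Smallest convergent = 0.41. Discriminant values: 0.22, 0.40, 0.70, 0.67; count ≥ 0.41 → 2.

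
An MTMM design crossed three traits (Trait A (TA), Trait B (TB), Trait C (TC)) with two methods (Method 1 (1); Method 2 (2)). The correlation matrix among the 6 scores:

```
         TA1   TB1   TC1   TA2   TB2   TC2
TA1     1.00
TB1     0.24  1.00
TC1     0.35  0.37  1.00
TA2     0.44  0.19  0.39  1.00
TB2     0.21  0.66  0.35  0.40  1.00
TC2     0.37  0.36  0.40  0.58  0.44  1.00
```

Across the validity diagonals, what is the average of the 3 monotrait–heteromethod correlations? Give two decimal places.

0.50

Convergent values: 0.44, 0.66, 0.40; mean = 1.50/3 = 0.50.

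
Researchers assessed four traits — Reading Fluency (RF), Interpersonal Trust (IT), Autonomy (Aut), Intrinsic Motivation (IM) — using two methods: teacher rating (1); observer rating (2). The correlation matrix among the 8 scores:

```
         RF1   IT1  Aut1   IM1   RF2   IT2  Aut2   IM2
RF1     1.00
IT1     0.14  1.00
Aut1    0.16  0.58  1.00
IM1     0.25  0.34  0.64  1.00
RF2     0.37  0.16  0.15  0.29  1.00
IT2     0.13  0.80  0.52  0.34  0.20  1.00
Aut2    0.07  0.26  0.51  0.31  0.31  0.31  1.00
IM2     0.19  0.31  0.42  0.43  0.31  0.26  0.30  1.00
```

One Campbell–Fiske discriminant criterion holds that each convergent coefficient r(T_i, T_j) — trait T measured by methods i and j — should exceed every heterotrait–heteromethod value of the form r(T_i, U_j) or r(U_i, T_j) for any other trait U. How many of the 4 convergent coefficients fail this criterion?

Convergent coefficients and their comparison sets:
RF (methods 1·2): 0.37 vs {0.13, 0.16, 0.07, 0.15, 0.19, 0.29} → pass.
IT (methods 1·2): 0.80 vs {0.16, 0.13, 0.26, 0.52, 0.31, 0.34} → pass.
Aut (methods 1·2): 0.51 vs {0.15, 0.07, 0.52, 0.26, 0.42, 0.31} → fail.
IM (methods 1·2): 0.43 vs {0.29, 0.19, 0.34, 0.31, 0.31, 0.42} → pass.
1 of 4 fail.

1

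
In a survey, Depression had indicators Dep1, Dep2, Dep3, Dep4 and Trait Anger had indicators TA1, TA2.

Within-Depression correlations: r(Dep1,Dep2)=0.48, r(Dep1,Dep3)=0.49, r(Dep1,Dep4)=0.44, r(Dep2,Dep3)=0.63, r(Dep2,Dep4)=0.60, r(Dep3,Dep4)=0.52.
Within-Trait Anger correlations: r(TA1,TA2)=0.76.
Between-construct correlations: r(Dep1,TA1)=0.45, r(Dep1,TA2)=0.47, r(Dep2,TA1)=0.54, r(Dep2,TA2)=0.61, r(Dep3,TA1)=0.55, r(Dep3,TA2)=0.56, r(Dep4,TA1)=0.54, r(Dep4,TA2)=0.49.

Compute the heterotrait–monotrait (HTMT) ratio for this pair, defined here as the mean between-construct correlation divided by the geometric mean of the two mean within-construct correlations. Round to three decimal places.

Between-construct mean = 4.21/8 = 0.5263.
Mean within-Dep = 3.16/6 = 0.5267; mean within-TA = 0.76/1 = 0.7600.
Geometric mean = √(0.5267 × 0.7600) = 0.6327.
HTMT = 0.5263 / 0.6327 = 0.832.

0.832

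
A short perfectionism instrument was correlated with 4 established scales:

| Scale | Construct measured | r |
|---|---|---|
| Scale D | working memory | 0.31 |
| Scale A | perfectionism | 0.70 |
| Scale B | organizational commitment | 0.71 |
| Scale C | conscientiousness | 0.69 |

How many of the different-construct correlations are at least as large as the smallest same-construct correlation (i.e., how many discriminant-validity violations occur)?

Convergent (same construct = perfectionism): Scale A.
Smallest convergent = 0.70. Discriminant values: 0.31, 0.71, 0.69; count ≥ 0.70 → 1.

1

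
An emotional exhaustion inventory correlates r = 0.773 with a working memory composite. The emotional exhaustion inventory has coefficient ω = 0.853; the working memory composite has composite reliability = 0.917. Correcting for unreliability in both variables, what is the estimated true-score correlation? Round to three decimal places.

0.874

r_true = r_obs / √(r_xx · r_yy) = 0.773 / √(0.853 × 0.917) = 0.773 / √0.782201 = 0.773 / 0.8844 ≈ 0.874.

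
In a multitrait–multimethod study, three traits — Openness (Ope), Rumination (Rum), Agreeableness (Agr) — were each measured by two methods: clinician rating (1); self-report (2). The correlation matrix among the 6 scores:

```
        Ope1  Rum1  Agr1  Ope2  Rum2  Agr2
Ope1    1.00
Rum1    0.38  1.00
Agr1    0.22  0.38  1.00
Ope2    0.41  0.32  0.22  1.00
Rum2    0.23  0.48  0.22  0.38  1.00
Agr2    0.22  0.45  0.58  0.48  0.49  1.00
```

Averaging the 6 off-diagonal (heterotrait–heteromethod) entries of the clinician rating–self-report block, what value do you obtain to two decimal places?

0.28

HTHM values (method 1 × method 2): 0.23, 0.22, 0.32, 0.45, 0.22, 0.22; mean = 1.66/6 = 0.28.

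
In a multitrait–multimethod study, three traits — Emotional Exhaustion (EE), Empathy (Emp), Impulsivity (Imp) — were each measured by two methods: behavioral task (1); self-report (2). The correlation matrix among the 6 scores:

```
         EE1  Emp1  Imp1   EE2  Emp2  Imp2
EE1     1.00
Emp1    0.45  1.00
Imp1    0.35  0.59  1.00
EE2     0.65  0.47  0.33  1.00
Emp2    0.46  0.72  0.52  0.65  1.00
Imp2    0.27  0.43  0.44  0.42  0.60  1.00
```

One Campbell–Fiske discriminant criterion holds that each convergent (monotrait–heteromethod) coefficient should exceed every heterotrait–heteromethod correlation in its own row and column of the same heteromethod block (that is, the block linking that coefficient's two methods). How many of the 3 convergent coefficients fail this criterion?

Checking each validity diagonal entry against its comparison values:
EE (methods 1·2): 0.65 vs {0.46, 0.47, 0.27, 0.33} → pass.
Emp (methods 1·2): 0.72 vs {0.47, 0.46, 0.43, 0.52} → pass.
Imp (methods 1·2): 0.44 vs {0.33, 0.27, 0.52, 0.43} → fail.
1 of 3 fail.

1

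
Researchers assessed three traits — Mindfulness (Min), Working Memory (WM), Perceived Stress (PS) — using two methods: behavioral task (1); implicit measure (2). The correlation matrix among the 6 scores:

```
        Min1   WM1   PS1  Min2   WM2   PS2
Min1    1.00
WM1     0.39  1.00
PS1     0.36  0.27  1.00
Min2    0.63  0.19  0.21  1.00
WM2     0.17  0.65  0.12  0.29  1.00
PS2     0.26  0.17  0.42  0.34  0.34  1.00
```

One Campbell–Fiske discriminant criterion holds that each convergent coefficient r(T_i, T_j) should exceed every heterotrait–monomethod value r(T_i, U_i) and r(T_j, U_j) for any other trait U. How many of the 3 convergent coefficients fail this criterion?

0

Convergent coefficients and their comparison sets:
Min (methods 1·2): 0.63 vs {0.39, 0.29, 0.36, 0.34} → pass.
WM (methods 1·2): 0.65 vs {0.39, 0.29, 0.27, 0.34} → pass.
PS (methods 1·2): 0.42 vs {0.36, 0.34, 0.27, 0.34} → pass.
0 of 3 fail.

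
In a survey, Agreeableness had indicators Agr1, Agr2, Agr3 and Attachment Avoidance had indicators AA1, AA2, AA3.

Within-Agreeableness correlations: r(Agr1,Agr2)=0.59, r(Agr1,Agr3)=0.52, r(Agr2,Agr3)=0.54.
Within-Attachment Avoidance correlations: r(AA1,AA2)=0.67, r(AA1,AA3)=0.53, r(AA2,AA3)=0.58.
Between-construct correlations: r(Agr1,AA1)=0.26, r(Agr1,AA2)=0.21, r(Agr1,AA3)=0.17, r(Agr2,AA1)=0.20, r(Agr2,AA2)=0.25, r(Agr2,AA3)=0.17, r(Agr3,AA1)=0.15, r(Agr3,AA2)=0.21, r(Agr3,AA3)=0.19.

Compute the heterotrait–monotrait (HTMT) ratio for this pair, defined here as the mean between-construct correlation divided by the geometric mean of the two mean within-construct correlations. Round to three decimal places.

0.352

Between-construct mean = 1.81/9 = 0.2011.
Mean within-Agr = 1.65/3 = 0.5500; mean within-AA = 1.78/3 = 0.5933.
Geometric mean = √(0.5500 × 0.5933) = 0.5712.
HTMT = 0.2011 / 0.5712 = 0.352.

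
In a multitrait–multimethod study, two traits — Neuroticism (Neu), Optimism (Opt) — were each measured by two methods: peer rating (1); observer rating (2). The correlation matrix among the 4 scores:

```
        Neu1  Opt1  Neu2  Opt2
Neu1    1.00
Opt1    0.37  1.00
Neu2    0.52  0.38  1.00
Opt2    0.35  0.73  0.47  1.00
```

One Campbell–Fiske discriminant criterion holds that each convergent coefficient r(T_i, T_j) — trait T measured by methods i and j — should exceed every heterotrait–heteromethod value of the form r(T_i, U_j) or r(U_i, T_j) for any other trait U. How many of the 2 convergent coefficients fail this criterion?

Each convergent coefficient versus the relevant comparison correlations:
Neu (methods 1·2): 0.52 vs {0.35, 0.38} → pass.
Opt (methods 1·2): 0.73 vs {0.38, 0.35} → pass.
0 of 2 fail.

0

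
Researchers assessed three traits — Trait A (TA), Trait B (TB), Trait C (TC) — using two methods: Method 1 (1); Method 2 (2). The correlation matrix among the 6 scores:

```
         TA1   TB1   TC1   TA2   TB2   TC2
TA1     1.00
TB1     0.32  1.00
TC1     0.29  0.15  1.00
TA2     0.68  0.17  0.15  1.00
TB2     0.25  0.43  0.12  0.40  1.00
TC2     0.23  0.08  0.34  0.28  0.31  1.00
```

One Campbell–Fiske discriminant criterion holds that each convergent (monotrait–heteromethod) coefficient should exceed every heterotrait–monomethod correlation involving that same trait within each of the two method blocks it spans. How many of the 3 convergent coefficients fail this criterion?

0

Checking each validity diagonal entry against its comparison values:
TA (methods 1·2): 0.68 vs {0.32, 0.40, 0.29, 0.28} → pass.
TB (methods 1·2): 0.43 vs {0.32, 0.40, 0.15, 0.31} → pass.
TC (methods 1·2): 0.34 vs {0.29, 0.28, 0.15, 0.31} → pass.
0 of 3 fail.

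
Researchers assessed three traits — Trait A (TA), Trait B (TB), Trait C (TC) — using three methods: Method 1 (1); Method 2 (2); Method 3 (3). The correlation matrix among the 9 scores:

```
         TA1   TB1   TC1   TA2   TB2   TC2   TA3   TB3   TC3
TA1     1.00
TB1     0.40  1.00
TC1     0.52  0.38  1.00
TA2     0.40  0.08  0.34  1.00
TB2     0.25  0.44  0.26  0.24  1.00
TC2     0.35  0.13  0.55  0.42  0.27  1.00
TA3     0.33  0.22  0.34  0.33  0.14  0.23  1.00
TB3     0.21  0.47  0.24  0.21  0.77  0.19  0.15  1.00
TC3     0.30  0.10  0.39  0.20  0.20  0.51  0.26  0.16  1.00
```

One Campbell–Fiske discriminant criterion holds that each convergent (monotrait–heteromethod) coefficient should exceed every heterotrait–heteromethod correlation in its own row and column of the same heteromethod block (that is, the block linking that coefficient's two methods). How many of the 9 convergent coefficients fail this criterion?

1

Each convergent coefficient versus the relevant comparison correlations:
TA (methods 1·2): 0.40 vs {0.25, 0.08, 0.35, 0.34} → pass.
TA (methods 1·3): 0.33 vs {0.21, 0.22, 0.30, 0.34} → fail.
TA (methods 2·3): 0.33 vs {0.21, 0.14, 0.20, 0.23} → pass.
TB (methods 1·2): 0.44 vs {0.08, 0.25, 0.13, 0.26} → pass.
TB (methods 1·3): 0.47 vs {0.22, 0.21, 0.10, 0.24} → pass.
TB (methods 2·3): 0.77 vs {0.14, 0.21, 0.20, 0.19} → pass.
TC (methods 1·2): 0.55 vs {0.34, 0.35, 0.26, 0.13} → pass.
TC (methods 1·3): 0.39 vs {0.34, 0.30, 0.24, 0.10} → pass.
TC (methods 2·3): 0.51 vs {0.23, 0.20, 0.19, 0.20} → pass.
1 of 9 fail.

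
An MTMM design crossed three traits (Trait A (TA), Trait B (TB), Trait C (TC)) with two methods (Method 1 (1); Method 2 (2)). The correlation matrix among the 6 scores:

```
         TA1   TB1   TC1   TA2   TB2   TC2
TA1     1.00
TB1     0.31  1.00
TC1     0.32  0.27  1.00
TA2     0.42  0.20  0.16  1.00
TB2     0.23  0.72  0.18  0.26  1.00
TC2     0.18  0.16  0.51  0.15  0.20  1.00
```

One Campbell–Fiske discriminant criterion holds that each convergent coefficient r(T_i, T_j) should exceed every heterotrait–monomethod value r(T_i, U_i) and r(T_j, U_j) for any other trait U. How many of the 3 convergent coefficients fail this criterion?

0

Convergent coefficients and their comparison sets:
TA (methods 1·2): 0.42 vs {0.31, 0.26, 0.32, 0.15} → pass.
TB (methods 1·2): 0.72 vs {0.31, 0.26, 0.27, 0.20} → pass.
TC (methods 1·2): 0.51 vs {0.32, 0.15, 0.27, 0.20} → pass.
0 of 3 fail.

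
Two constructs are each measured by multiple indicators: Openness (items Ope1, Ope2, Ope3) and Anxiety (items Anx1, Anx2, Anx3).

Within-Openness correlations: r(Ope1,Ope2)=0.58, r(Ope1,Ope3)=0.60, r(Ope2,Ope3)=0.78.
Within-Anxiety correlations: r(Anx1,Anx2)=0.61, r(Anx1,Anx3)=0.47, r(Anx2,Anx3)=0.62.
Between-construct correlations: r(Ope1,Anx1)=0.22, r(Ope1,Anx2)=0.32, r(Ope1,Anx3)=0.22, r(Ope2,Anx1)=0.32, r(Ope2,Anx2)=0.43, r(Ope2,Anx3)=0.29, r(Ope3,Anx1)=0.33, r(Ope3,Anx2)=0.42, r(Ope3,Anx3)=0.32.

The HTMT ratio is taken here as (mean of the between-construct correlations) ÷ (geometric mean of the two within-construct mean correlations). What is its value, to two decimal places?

0.52

Between-construct mean = 2.87/9 = 0.3189.
Mean within-Ope = 1.96/3 = 0.6533; mean within-Anx = 1.70/3 = 0.5667.
Geometric mean = √(0.6533 × 0.5667) = 0.6085.
HTMT = 0.3189 / 0.6085 = 0.52.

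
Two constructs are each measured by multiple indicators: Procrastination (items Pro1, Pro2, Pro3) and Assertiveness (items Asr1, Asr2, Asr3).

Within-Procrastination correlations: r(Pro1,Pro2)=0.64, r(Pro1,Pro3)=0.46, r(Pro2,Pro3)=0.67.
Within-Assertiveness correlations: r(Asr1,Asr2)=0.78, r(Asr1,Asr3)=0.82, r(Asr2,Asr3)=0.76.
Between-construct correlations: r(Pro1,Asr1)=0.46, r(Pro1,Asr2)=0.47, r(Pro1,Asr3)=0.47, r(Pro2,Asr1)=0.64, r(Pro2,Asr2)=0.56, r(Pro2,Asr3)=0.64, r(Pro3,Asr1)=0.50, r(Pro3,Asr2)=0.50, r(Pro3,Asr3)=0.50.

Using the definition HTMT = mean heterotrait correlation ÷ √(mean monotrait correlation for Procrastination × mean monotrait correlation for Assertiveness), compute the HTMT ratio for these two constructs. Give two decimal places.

0.77

Mean between = 4.74/9 = 0.5267.
Mean within-Pro = 1.77/3 = 0.5900; mean within-Asr = 2.36/3 = 0.7867.
Geometric mean = √(0.5900 × 0.7867) = 0.6813.
HTMT = 0.5267 / 0.6813 = 0.77.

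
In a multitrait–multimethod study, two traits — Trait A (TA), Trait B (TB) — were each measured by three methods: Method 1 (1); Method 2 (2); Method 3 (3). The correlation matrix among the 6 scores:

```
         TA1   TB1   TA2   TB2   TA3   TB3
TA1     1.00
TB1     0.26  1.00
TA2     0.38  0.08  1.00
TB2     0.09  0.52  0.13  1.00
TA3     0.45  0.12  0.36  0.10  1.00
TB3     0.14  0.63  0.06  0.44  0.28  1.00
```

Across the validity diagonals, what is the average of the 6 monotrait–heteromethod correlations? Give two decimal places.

0.46

Convergent values: 0.38, 0.45, 0.36, 0.52, 0.63, 0.44; mean = 2.78/6 = 0.46.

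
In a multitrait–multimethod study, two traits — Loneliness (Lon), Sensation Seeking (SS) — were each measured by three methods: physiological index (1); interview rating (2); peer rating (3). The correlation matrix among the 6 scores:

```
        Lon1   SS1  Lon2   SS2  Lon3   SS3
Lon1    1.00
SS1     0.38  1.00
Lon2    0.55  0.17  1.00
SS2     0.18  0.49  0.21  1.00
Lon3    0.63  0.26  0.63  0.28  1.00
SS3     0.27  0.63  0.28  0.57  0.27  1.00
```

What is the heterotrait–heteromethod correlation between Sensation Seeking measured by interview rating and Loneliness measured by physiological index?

Different traits and methods: r(SS2, Lon1) = 0.18.

0.18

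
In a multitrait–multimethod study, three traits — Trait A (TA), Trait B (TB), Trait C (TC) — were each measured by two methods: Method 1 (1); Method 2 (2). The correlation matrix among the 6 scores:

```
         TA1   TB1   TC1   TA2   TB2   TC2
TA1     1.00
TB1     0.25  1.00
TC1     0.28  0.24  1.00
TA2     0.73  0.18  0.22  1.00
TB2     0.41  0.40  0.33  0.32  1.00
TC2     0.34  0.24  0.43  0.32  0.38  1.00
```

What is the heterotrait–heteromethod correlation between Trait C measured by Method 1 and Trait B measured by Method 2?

Different traits and methods: r(TC1, TB2) = 0.33.

0.33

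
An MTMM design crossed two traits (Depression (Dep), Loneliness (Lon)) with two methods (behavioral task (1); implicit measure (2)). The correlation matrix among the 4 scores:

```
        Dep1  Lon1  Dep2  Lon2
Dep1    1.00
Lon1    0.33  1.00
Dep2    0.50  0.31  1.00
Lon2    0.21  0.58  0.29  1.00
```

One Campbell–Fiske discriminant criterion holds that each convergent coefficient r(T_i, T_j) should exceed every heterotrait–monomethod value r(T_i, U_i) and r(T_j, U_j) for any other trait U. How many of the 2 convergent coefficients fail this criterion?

0

Convergent coefficients and their comparison sets:
Dep (methods 1·2): 0.50 vs {0.33, 0.29} → pass.
Lon (methods 1·2): 0.58 vs {0.33, 0.29} → pass.
0 of 2 fail.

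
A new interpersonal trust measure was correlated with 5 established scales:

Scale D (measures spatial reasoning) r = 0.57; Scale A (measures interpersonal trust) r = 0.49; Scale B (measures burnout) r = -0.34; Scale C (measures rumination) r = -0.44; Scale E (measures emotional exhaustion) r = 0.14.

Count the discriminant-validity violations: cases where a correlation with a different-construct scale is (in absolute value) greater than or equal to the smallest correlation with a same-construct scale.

Convergent (same construct = interpersonal trust): Scale A.
Smallest convergent = 0.49. Discriminant |r|: 0.57, 0.34, 0.44, 0.14; count ≥ 0.49 → 1.

1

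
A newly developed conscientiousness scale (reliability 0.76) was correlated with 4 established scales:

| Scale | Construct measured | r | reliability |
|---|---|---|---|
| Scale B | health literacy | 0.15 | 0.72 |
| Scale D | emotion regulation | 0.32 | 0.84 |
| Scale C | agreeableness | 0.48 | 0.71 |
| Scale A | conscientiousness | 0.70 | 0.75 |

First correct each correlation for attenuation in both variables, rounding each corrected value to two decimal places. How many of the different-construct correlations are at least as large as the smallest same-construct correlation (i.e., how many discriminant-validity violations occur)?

Disattenuated r (r / √(r_scale · r_new)):
  Scale B (disc): 0.15 / √(0.72·0.76) = 0.20
  Scale D (disc): 0.32 / √(0.84·0.76) = 0.40
  Scale C (disc): 0.48 / √(0.71·0.76) = 0.65
  Scale A (conv): 0.70 / √(0.75·0.76) = 0.93
Smallest convergent = 0.93. Discriminant values: 0.20, 0.40, 0.65; count ≥ 0.93 → 0.

0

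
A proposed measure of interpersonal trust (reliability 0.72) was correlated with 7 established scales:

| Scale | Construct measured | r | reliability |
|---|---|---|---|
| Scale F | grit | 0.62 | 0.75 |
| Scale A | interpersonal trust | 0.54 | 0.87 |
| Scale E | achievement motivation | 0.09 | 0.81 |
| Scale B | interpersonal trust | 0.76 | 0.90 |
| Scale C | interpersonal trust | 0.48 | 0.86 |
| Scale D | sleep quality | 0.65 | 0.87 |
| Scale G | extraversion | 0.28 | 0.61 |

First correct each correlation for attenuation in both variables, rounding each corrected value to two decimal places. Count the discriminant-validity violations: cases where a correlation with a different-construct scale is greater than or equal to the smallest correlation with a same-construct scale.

2

Disattenuated r (r / √(r_scale · r_new)):
  Scale F (disc): 0.62 / √(0.75·0.72) = 0.84
  Scale A (conv): 0.54 / √(0.87·0.72) = 0.68
  Scale E (disc): 0.09 / √(0.81·0.72) = 0.12
  Scale B (conv): 0.76 / √(0.90·0.72) = 0.94
  Scale C (conv): 0.48 / √(0.86·0.72) = 0.61
  Scale D (disc): 0.65 / √(0.87·0.72) = 0.82
  Scale G (disc): 0.28 / √(0.61·0.72) = 0.42
Smallest convergent = 0.61. Discriminant values: 0.84, 0.12, 0.82, 0.42; count ≥ 0.61 → 2.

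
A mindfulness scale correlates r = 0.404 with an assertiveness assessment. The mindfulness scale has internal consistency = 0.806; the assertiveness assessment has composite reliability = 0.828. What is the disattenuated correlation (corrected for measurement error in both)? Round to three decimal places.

r_true = r_obs / √(r_xx · r_yy) = 0.404 / √(0.806 × 0.828) = 0.404 / √0.667368 = 0.404 / 0.8169 ≈ 0.495.

0.495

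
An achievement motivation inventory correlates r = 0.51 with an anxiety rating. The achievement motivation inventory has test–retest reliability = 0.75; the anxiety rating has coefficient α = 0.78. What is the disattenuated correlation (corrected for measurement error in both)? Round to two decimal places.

0.67

r_true = r_obs / √(r_xx · r_yy) = 0.51 / √(0.75 × 0.78) = 0.51 / √0.5850 = 0.51 / 0.7649 ≈ 0.67.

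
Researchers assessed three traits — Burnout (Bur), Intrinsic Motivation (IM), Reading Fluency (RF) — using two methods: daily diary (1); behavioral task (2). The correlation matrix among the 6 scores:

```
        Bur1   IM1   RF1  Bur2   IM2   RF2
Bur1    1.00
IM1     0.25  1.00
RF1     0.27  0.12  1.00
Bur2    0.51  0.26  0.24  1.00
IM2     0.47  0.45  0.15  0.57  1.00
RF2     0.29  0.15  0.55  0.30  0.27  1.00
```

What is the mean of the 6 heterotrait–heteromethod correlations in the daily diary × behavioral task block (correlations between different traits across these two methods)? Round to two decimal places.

HTHM values (method 1 × method 2): 0.47, 0.29, 0.26, 0.15, 0.24, 0.15; mean = 1.56/6 = 0.26.

0.26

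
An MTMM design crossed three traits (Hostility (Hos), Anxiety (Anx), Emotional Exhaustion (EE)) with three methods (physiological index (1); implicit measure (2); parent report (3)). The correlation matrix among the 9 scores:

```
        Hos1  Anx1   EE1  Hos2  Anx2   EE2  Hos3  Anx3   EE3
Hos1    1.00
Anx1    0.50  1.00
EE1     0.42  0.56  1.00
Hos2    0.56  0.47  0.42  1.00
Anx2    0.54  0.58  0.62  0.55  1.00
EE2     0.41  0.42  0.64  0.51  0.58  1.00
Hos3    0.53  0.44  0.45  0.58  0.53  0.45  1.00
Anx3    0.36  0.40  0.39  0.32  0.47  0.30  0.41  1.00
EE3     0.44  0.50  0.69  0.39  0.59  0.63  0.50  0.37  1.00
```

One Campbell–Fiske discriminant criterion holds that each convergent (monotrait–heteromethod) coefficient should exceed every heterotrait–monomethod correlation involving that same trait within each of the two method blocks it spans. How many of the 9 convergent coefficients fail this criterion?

Each convergent coefficient versus the relevant comparison correlations:
Hos (methods 1·2): 0.56 vs {0.50, 0.55, 0.42, 0.51} → pass.
Hos (methods 1·3): 0.53 vs {0.50, 0.41, 0.42, 0.50} → pass.
Hos (methods 2·3): 0.58 vs {0.55, 0.41, 0.51, 0.50} → pass.
Anx (methods 1·2): 0.58 vs {0.50, 0.55, 0.56, 0.58} → fail.
Anx (methods 1·3): 0.40 vs {0.50, 0.41, 0.56, 0.37} → fail.
Anx (methods 2·3): 0.47 vs {0.55, 0.41, 0.58, 0.37} → fail.
EE (methods 1·2): 0.64 vs {0.42, 0.51, 0.56, 0.58} → pass.
EE (methods 1·3): 0.69 vs {0.42, 0.50, 0.56, 0.37} → pass.
EE (methods 2·3): 0.63 vs {0.51, 0.50, 0.58, 0.37} → pass.
3 of 9 fail.

3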